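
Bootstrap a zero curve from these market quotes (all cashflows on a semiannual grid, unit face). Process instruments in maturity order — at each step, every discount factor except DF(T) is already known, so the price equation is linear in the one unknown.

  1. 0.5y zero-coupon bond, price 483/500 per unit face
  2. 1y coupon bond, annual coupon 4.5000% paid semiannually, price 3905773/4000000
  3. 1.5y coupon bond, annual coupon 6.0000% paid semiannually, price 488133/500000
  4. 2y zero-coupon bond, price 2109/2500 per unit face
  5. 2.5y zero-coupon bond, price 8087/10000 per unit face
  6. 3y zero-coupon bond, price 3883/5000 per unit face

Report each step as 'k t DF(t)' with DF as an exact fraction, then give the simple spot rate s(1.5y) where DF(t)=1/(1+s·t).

1 1/2 483/500
2 1 9337/10000
3 3/2 357/400
4 2 2109/2500
5 5/2 8087/10000
6 3 3883/5000
s(1.5y) = (1/(357/400) − 1)/(3/2) = 86/1071 ≈ 8.0299%

step 1 [0.5y] zero: DF = P = 483/500 ≈ 0.966000
step 2 [1y] bond c/2=9/400: DF=(3905773/4000000 − 9/400·(0.966000))/(1+9/400) = 9337/10000 ≈ 0.933700
step 3 [1.5y] bond c/2=3/100: DF=(488133/500000 − 3/100·(0.966000+0.933700))/(1+3/100) = 357/400 ≈ 0.892500
step 4 [2y] zero: DF = P = 2109/2500 ≈ 0.843600
step 5 [2.5y] zero: DF = P = 8087/10000 ≈ 0.808700
step 6 [3y] zero: DF = P = 3883/5000 ≈ 0.776600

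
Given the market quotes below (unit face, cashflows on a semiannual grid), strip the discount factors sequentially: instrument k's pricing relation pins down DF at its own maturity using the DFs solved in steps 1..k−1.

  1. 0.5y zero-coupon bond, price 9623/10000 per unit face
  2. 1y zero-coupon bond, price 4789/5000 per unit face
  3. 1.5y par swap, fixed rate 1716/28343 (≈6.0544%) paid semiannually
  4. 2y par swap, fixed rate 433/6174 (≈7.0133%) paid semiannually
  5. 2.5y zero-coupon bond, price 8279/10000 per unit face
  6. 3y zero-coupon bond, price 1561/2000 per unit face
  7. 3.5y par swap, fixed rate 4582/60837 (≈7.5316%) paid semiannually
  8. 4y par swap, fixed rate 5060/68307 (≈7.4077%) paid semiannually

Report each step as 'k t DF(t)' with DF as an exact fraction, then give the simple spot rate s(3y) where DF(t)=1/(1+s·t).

step 1 [0.5y] zero: DF = P = 9623/10000 ≈ 0.962300
step 2 [1y] zero: DF = P = 4789/5000 ≈ 0.957800
step 3 [1.5y] swap r/2=858/28343: DF=(1 − 858/28343·(0.962300+0.957800))/(1+858/28343) = 4571/5000 ≈ 0.914200
step 4 [2y] swap r/2=433/12348: DF=(1 − 433/12348·(0.962300+0.957800+0.914200))/(1+433/12348) = 8701/10000 ≈ 0.870100
step 5 [2.5y] zero: DF = P = 8279/10000 ≈ 0.827900
step 6 [3y] zero: DF = P = 1561/2000 ≈ 0.780500
step 7 [3.5y] swap r/2=2291/60837: DF=(1 − 2291/60837·(0.962300+0.957800+0.914200+0.870100+0.827900+0.780500))/(1+2291/60837) = 7709/10000 ≈ 0.770900
step 8 [4y] swap r/2=2530/68307: DF=(1 − 2530/68307·(0.962300+0.957800+0.914200+0.870100+0.827900+0.780500+0.770900))/(1+2530/68307) = 747/1000 ≈ 0.747000

1 1/2 9623/10000
2 1 4789/5000
3 3/2 4571/5000
4 2 8701/10000
5 5/2 8279/10000
6 3 1561/2000
7 7/2 7709/10000
8 4 747/1000
s(3y) = (1/(1561/2000) − 1)/(3) = 439/4683 ≈ 9.3743%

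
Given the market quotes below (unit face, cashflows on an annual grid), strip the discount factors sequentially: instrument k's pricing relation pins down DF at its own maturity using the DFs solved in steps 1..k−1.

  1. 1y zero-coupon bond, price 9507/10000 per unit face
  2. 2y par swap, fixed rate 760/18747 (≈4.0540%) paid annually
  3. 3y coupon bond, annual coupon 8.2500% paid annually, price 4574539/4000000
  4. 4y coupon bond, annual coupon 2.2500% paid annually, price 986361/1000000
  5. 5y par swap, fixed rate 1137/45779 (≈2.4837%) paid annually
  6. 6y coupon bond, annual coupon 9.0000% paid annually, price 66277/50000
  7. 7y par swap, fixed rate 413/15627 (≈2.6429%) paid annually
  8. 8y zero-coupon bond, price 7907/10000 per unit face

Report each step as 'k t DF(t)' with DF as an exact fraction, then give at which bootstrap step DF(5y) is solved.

step 1 [1y] zero: DF = P = 9507/10000 ≈ 0.950700
step 2 [2y] swap r/1=760/18747: DF=(1 − 760/18747·(0.950700))/(1+760/18747) = 231/250 ≈ 0.924000
step 3 [3y] bond c/1=33/400: DF=(4574539/4000000 − 33/400·(0.950700+0.924000))/(1+33/400) = 571/625 ≈ 0.913600
step 4 [4y] bond c/1=9/400: DF=(986361/1000000 − 9/400·(0.950700+0.924000+0.913600))/(1+9/400) = 9033/10000 ≈ 0.903300
step 5 [5y] swap r/1=1137/45779: DF=(1 − 1137/45779·(0.950700+0.924000+0.913600+0.903300))/(1+1137/45779) = 8863/10000 ≈ 0.886300
step 6 [6y] bond c/1=9/100: DF=(66277/50000 − 9/100·(0.950700+0.924000+0.913600+0.903300+0.886300))/(1+9/100) = 8381/10000 ≈ 0.838100
step 7 [7y] swap r/1=413/15627: DF=(1 − 413/15627·(0.950700+0.924000+0.913600+0.903300+0.886300+0.838100))/(1+413/15627) = 2087/2500 ≈ 0.834800
step 8 [8y] zero: DF = P = 7907/10000 ≈ 0.790700

1 1 9507/10000
2 2 231/250
3 3 571/625
4 4 9033/10000
5 5 8863/10000
6 6 8381/10000
7 7 2087/2500
8 8 7907/10000
DF(5y) is solved at step 5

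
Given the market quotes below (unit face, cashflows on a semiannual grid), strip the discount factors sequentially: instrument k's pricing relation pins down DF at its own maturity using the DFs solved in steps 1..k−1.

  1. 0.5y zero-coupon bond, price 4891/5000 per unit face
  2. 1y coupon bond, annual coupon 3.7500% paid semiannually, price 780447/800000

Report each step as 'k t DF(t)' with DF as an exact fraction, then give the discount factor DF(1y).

1 1/2 4891/5000
2 1 2349/2500
DF(1y) = 2349/2500 ≈ 0.939600

step 1 [0.5y] zero: DF = P = 4891/5000 ≈ 0.978200
step 2 [1y] bond c/2=3/160: DF=(780447/800000 − 3/160·(0.978200))/(1+3/160) = 2349/2500 ≈ 0.939600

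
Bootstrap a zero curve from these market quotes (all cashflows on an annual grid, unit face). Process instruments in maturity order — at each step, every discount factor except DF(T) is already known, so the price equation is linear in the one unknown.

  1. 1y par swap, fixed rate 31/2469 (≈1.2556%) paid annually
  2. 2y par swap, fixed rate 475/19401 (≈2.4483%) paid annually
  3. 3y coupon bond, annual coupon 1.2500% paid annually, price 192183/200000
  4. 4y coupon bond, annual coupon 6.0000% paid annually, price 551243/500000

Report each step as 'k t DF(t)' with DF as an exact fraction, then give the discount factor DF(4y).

1 1 2469/2500
2 2 381/400
3 3 9251/10000
4 4 8779/10000
DF(4y) = 8779/10000 ≈ 0.877900

step 1 [1y] swap r/1=31/2469: DF=(1 − 31/2469·(0))/(1+31/2469) = 2469/2500 ≈ 0.987600
step 2 [2y] swap r/1=475/19401: DF=(1 − 475/19401·(0.987600))/(1+475/19401) = 381/400 ≈ 0.952500
step 3 [3y] bond c/1=1/80: DF=(192183/200000 − 1/80·(0.987600+0.952500))/(1+1/80) = 9251/10000 ≈ 0.925100
step 4 [4y] bond c/1=3/50: DF=(551243/500000 − 3/50·(0.987600+0.952500+0.925100))/(1+3/50) = 8779/10000 ≈ 0.877900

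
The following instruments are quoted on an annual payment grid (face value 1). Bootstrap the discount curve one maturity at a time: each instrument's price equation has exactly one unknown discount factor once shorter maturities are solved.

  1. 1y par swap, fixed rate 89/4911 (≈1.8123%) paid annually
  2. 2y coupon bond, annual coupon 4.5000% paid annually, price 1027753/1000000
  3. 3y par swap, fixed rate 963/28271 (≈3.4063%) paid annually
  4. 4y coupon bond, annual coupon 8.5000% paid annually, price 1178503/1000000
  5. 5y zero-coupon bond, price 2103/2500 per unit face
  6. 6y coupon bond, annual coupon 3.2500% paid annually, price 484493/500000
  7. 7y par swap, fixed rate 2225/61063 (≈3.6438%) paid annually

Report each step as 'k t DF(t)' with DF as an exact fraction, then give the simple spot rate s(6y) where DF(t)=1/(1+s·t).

step 1 [1y] swap r/1=89/4911: DF=(1 − 89/4911·(0))/(1+89/4911) = 4911/5000 ≈ 0.982200
step 2 [2y] bond c/1=9/200: DF=(1027753/1000000 − 9/200·(0.982200))/(1+9/200) = 2353/2500 ≈ 0.941200
step 3 [3y] swap r/1=963/28271: DF=(1 − 963/28271·(0.982200+0.941200))/(1+963/28271) = 9037/10000 ≈ 0.903700
step 4 [4y] bond c/1=17/200: DF=(1178503/1000000 − 17/200·(0.982200+0.941200+0.903700))/(1+17/200) = 8647/10000 ≈ 0.864700
step 5 [5y] zero: DF = P = 2103/2500 ≈ 0.841200
step 6 [6y] bond c/1=13/400: DF=(484493/500000 − 13/400·(0.982200+0.941200+0.903700+0.864700+0.841200))/(1+13/400) = 3979/5000 ≈ 0.795800
step 7 [7y] swap r/1=2225/61063: DF=(1 − 2225/61063·(0.982200+0.941200+0.903700+0.864700+0.841200+0.795800))/(1+2225/61063) = 311/400 ≈ 0.777500

1 1 4911/5000
2 2 2353/2500
3 3 9037/10000
4 4 8647/10000
5 5 2103/2500
6 6 3979/5000
7 7 311/400
s(6y) = (1/(3979/5000) − 1)/(6) = 1021/23874 ≈ 4.2766%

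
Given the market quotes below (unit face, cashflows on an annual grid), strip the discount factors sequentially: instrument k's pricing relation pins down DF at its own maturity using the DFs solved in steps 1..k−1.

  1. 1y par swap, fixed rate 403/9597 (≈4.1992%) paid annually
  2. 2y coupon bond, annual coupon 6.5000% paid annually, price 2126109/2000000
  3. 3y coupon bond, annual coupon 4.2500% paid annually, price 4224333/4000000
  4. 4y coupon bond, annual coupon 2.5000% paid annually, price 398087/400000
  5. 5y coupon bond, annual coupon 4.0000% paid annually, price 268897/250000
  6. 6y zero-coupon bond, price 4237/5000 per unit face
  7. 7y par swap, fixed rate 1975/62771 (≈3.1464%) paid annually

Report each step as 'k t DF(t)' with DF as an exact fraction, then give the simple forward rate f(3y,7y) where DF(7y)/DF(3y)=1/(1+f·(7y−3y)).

1 1 9597/10000
2 2 2349/2500
3 3 2339/2500
4 4 4509/5000
5 5 1781/2000
6 6 4237/5000
7 7 321/400
f(3y,7y) = ((2339/2500)/(321/400) − 1)/(4) = 1331/32100 ≈ 4.1464%

step 1 [1y] swap r/1=403/9597: DF=(1 − 403/9597·(0))/(1+403/9597) = 9597/10000 ≈ 0.959700
step 2 [2y] bond c/1=13/200: DF=(2126109/2000000 − 13/200·(0.959700))/(1+13/200) = 2349/2500 ≈ 0.939600
step 3 [3y] bond c/1=17/400: DF=(4224333/4000000 − 17/400·(0.959700+0.939600))/(1+17/400) = 2339/2500 ≈ 0.935600
step 4 [4y] bond c/1=1/40: DF=(398087/400000 − 1/40·(0.959700+0.939600+0.935600))/(1+1/40) = 4509/5000 ≈ 0.901800
step 5 [5y] bond c/1=1/25: DF=(268897/250000 − 1/25·(0.959700+0.939600+0.935600+0.901800))/(1+1/25) = 1781/2000 ≈ 0.890500
step 6 [6y] zero: DF = P = 4237/5000 ≈ 0.847400
step 7 [7y] swap r/1=1975/62771: DF=(1 − 1975/62771·(0.959700+0.939600+0.935600+0.901800+0.890500+0.847400))/(1+1975/62771) = 321/400 ≈ 0.802500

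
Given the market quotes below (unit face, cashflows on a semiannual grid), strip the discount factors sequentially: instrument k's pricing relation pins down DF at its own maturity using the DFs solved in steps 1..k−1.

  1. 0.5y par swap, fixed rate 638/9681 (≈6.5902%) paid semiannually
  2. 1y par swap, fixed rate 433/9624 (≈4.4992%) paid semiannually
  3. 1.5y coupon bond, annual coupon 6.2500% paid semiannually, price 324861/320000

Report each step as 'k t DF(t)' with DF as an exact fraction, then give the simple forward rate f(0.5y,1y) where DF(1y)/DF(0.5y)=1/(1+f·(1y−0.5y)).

step 1 [0.5y] swap r/2=319/9681: DF=(1 − 319/9681·(0))/(1+319/9681) = 9681/10000 ≈ 0.968100
step 2 [1y] swap r/2=433/19248: DF=(1 − 433/19248·(0.968100))/(1+433/19248) = 9567/10000 ≈ 0.956700
step 3 [1.5y] bond c/2=1/32: DF=(324861/320000 − 1/32·(0.968100+0.956700))/(1+1/32) = 9261/10000 ≈ 0.926100

1 1/2 9681/10000
2 1 9567/10000
3 3/2 9261/10000
f(0.5y,1y) = ((9681/10000)/(9567/10000) − 1)/(1/2) = 76/3189 ≈ 2.3832%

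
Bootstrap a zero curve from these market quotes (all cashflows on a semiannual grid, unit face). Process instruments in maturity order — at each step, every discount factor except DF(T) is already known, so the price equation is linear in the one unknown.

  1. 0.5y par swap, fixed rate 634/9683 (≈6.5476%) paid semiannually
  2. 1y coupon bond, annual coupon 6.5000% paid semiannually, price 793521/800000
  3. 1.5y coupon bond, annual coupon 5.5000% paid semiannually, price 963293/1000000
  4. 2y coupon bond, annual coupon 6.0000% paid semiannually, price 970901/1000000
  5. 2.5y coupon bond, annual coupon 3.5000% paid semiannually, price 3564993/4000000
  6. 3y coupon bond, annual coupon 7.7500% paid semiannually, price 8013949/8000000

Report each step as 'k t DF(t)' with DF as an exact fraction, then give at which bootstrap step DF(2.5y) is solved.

1 1/2 9683/10000
2 1 4651/5000
3 3/2 8867/10000
4 2 1723/2000
5 5/2 2033/2500
6 3 399/500
DF(2.5y) is solved at step 5

step 1 [0.5y] swap r/2=317/9683: DF=(1 − 317/9683·(0))/(1+317/9683) = 9683/10000 ≈ 0.968300
step 2 [1y] bond c/2=13/400: DF=(793521/800000 − 13/400·(0.968300))/(1+13/400) = 4651/5000 ≈ 0.930200
step 3 [1.5y] bond c/2=11/400: DF=(963293/1000000 − 11/400·(0.968300+0.930200))/(1+11/400) = 8867/10000 ≈ 0.886700
step 4 [2y] bond c/2=3/100: DF=(970901/1000000 − 3/100·(0.968300+0.930200+0.886700))/(1+3/100) = 1723/2000 ≈ 0.861500
step 5 [2.5y] bond c/2=7/400: DF=(3564993/4000000 − 7/400·(0.968300+0.930200+0.886700+0.861500))/(1+7/400) = 2033/2500 ≈ 0.813200
step 6 [3y] bond c/2=31/800: DF=(8013949/8000000 − 31/800·(0.968300+0.930200+0.886700+0.861500+0.813200))/(1+31/800) = 399/500 ≈ 0.798000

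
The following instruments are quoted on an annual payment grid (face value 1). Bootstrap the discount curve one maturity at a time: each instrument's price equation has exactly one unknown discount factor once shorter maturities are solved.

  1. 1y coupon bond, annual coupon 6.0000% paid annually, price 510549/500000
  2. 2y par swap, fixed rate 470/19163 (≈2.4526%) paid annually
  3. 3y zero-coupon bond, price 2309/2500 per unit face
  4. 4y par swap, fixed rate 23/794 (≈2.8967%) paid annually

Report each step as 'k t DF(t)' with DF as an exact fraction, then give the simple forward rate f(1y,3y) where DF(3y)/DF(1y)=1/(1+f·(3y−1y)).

step 1 [1y] bond c/1=3/50: DF=(510549/500000 − 3/50·(0))/(1+3/50) = 9633/10000 ≈ 0.963300
step 2 [2y] swap r/1=470/19163: DF=(1 − 470/19163·(0.963300))/(1+470/19163) = 953/1000 ≈ 0.953000
step 3 [3y] zero: DF = P = 2309/2500 ≈ 0.923600
step 4 [4y] swap r/1=23/794: DF=(1 − 23/794·(0.963300+0.953000+0.923600))/(1+23/794) = 8919/10000 ≈ 0.891900

1 1 9633/10000
2 2 953/1000
3 3 2309/2500
4 4 8919/10000
f(1y,3y) = ((9633/10000)/(2309/2500) − 1)/(2) = 397/18472 ≈ 2.1492%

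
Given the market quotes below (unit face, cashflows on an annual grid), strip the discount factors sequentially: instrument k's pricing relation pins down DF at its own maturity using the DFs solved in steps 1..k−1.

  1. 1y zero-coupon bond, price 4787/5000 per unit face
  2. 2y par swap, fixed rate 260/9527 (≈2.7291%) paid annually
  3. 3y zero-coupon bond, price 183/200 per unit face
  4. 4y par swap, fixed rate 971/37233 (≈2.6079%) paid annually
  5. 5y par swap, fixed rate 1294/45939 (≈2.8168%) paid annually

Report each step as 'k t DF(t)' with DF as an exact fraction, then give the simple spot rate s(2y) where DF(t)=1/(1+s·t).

1 1 4787/5000
2 2 237/250
3 3 183/200
4 4 9029/10000
5 5 4353/5000
s(2y) = (1/(237/250) − 1)/(2) = 13/474 ≈ 2.7426%

step 1 [1y] zero: DF = P = 4787/5000 ≈ 0.957400
step 2 [2y] swap r/1=260/9527: DF=(1 − 260/9527·(0.957400))/(1+260/9527) = 237/250 ≈ 0.948000
step 3 [3y] zero: DF = P = 183/200 ≈ 0.915000
step 4 [4y] swap r/1=971/37233: DF=(1 − 971/37233·(0.957400+0.948000+0.915000))/(1+971/37233) = 9029/10000 ≈ 0.902900
step 5 [5y] swap r/1=1294/45939: DF=(1 − 1294/45939·(0.957400+0.948000+0.915000+0.902900))/(1+1294/45939) = 4353/5000 ≈ 0.870600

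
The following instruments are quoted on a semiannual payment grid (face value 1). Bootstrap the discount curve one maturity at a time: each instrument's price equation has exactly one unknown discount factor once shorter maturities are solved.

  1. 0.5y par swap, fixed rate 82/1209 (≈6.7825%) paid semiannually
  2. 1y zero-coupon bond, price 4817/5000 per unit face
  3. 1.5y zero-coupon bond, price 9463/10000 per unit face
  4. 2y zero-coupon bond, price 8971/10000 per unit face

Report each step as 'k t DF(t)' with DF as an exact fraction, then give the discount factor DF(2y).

step 1 [0.5y] swap r/2=41/1209: DF=(1 − 41/1209·(0))/(1+41/1209) = 1209/1250 ≈ 0.967200
step 2 [1y] zero: DF = P = 4817/5000 ≈ 0.963400
step 3 [1.5y] zero: DF = P = 9463/10000 ≈ 0.946300
step 4 [2y] zero: DF = P = 8971/10000 ≈ 0.897100

1 1/2 1209/1250
2 1 4817/5000
3 3/2 9463/10000
4 2 8971/10000
DF(2y) = 8971/10000 ≈ 0.897100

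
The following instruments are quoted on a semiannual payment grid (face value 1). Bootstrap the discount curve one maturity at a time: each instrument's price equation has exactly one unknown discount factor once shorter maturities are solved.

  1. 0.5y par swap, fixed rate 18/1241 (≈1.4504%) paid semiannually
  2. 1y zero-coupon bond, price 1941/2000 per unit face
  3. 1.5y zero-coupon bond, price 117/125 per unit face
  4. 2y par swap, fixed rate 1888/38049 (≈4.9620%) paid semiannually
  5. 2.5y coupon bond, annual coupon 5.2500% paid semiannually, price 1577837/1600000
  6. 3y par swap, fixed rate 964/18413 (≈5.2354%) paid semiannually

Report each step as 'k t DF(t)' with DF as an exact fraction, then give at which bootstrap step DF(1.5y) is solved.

step 1 [0.5y] swap r/2=9/1241: DF=(1 − 9/1241·(0))/(1+9/1241) = 1241/1250 ≈ 0.992800
step 2 [1y] zero: DF = P = 1941/2000 ≈ 0.970500
step 3 [1.5y] zero: DF = P = 117/125 ≈ 0.936000
step 4 [2y] swap r/2=944/38049: DF=(1 − 944/38049·(0.992800+0.970500+0.936000))/(1+944/38049) = 566/625 ≈ 0.905600
step 5 [2.5y] bond c/2=21/800: DF=(1577837/1600000 − 21/800·(0.992800+0.970500+0.936000+0.905600))/(1+21/800) = 2159/2500 ≈ 0.863600
step 6 [3y] swap r/2=482/18413: DF=(1 − 482/18413·(0.992800+0.970500+0.936000+0.905600+0.863600))/(1+482/18413) = 4277/5000 ≈ 0.855400

1 1/2 1241/1250
2 1 1941/2000
3 3/2 117/125
4 2 566/625
5 5/2 2159/2500
6 3 4277/5000
DF(1.5y) is solved at step 3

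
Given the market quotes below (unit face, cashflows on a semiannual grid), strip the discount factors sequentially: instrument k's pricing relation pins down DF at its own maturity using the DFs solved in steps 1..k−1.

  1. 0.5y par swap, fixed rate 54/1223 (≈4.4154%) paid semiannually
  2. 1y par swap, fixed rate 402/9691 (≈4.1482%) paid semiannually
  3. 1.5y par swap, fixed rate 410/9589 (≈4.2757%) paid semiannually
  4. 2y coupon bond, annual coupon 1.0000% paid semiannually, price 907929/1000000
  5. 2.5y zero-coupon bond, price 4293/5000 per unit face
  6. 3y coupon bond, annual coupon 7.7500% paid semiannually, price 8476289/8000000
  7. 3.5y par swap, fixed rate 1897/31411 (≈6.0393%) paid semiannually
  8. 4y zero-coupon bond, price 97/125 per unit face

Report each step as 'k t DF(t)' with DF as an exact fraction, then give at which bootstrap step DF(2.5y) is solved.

1 1/2 1223/1250
2 1 4799/5000
3 3/2 1877/2000
4 2 8891/10000
5 5/2 4293/5000
6 3 339/400
7 7/2 8103/10000
8 4 97/125
DF(2.5y) is solved at step 5

step 1 [0.5y] swap r/2=27/1223: DF=(1 − 27/1223·(0))/(1+27/1223) = 1223/1250 ≈ 0.978400
step 2 [1y] swap r/2=201/9691: DF=(1 − 201/9691·(0.978400))/(1+201/9691) = 4799/5000 ≈ 0.959800
step 3 [1.5y] swap r/2=205/9589: DF=(1 − 205/9589·(0.978400+0.959800))/(1+205/9589) = 1877/2000 ≈ 0.938500
step 4 [2y] bond c/2=1/200: DF=(907929/1000000 − 1/200·(0.978400+0.959800+0.938500))/(1+1/200) = 8891/10000 ≈ 0.889100
step 5 [2.5y] zero: DF = P = 4293/5000 ≈ 0.858600
step 6 [3y] bond c/2=31/800: DF=(8476289/8000000 − 31/800·(0.978400+0.959800+0.938500+0.889100+0.858600))/(1+31/800) = 339/400 ≈ 0.847500
step 7 [3.5y] swap r/2=1897/62822: DF=(1 − 1897/62822·(0.978400+0.959800+0.938500+0.889100+0.858600+0.847500))/(1+1897/62822) = 8103/10000 ≈ 0.810300
step 8 [4y] zero: DF = P = 97/125 ≈ 0.776000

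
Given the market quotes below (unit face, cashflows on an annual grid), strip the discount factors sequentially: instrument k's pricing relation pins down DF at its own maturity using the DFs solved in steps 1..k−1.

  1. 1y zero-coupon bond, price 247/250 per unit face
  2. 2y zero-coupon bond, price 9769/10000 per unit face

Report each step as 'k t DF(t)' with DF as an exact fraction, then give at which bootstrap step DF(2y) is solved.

1 1 247/250
2 2 9769/10000
DF(2y) is solved at step 2

step 1 [1y] zero: DF = P = 247/250 ≈ 0.988000
step 2 [2y] zero: DF = P = 9769/10000 ≈ 0.976900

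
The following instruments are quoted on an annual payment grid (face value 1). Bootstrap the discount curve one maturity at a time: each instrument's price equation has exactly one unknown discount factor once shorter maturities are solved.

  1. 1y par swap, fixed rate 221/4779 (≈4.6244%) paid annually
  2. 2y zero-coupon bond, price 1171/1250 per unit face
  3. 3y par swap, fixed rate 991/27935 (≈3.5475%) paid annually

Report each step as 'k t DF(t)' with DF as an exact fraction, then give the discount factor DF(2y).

1 1 4779/5000
2 2 1171/1250
3 3 9009/10000
DF(2y) = 1171/1250 ≈ 0.936800

step 1 [1y] swap r/1=221/4779: DF=(1 − 221/4779·(0))/(1+221/4779) = 4779/5000 ≈ 0.955800
step 2 [2y] zero: DF = P = 1171/1250 ≈ 0.936800
step 3 [3y] swap r/1=991/27935: DF=(1 − 991/27935·(0.955800+0.936800))/(1+991/27935) = 9009/10000 ≈ 0.900900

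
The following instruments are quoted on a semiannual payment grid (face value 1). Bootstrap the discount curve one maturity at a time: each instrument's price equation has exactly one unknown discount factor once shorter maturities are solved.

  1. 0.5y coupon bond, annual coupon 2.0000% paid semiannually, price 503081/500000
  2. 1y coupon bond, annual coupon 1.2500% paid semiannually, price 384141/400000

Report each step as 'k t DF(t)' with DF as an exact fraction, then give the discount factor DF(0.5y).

step 1 [0.5y] bond c/2=1/100: DF=(503081/500000 − 1/100·(0))/(1+1/100) = 4981/5000 ≈ 0.996200
step 2 [1y] bond c/2=1/160: DF=(384141/400000 − 1/160·(0.996200))/(1+1/160) = 4741/5000 ≈ 0.948200

1 1/2 4981/5000
2 1 4741/5000
DF(0.5y) = 4981/5000 ≈ 0.996200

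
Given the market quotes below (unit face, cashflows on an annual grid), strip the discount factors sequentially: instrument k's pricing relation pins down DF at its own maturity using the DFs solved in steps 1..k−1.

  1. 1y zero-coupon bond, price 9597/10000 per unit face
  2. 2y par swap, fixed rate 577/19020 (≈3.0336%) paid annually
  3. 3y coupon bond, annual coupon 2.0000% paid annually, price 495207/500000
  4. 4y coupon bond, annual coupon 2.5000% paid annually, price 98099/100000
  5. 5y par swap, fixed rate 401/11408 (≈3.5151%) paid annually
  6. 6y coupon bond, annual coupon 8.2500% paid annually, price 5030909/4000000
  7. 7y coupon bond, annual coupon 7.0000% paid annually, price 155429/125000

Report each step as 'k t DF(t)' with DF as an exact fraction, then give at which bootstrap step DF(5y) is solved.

step 1 [1y] zero: DF = P = 9597/10000 ≈ 0.959700
step 2 [2y] swap r/1=577/19020: DF=(1 − 577/19020·(0.959700))/(1+577/19020) = 9423/10000 ≈ 0.942300
step 3 [3y] bond c/1=1/50: DF=(495207/500000 − 1/50·(0.959700+0.942300))/(1+1/50) = 9337/10000 ≈ 0.933700
step 4 [4y] bond c/1=1/40: DF=(98099/100000 − 1/40·(0.959700+0.942300+0.933700))/(1+1/40) = 8879/10000 ≈ 0.887900
step 5 [5y] swap r/1=401/11408: DF=(1 − 401/11408·(0.959700+0.942300+0.933700+0.887900))/(1+401/11408) = 2099/2500 ≈ 0.839600
step 6 [6y] bond c/1=33/400: DF=(5030909/4000000 − 33/400·(0.959700+0.942300+0.933700+0.887900+0.839600))/(1+33/400) = 8141/10000 ≈ 0.814100
step 7 [7y] bond c/1=7/100: DF=(155429/125000 − 7/100·(0.959700+0.942300+0.933700+0.887900+0.839600+0.814100))/(1+7/100) = 8103/10000 ≈ 0.810300

1 1 9597/10000
2 2 9423/10000
3 3 9337/10000
4 4 8879/10000
5 5 2099/2500
6 6 8141/10000
7 7 8103/10000
DF(5y) is solved at step 5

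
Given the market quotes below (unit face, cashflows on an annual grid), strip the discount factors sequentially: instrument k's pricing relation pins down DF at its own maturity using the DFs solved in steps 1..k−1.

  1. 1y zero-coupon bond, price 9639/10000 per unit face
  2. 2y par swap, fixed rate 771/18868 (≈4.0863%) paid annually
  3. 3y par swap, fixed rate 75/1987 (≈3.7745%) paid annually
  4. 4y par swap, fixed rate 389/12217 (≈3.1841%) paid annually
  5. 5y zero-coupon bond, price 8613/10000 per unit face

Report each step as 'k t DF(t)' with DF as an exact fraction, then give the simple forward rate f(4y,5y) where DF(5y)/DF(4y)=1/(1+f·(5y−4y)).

1 1 9639/10000
2 2 9229/10000
3 3 179/200
4 4 8833/10000
5 5 8613/10000
f(4y,5y) = ((8833/10000)/(8613/10000) − 1)/(1) = 20/783 ≈ 2.5543%

step 1 [1y] zero: DF = P = 9639/10000 ≈ 0.963900
step 2 [2y] swap r/1=771/18868: DF=(1 − 771/18868·(0.963900))/(1+771/18868) = 9229/10000 ≈ 0.922900
step 3 [3y] swap r/1=75/1987: DF=(1 − 75/1987·(0.963900+0.922900))/(1+75/1987) = 179/200 ≈ 0.895000
step 4 [4y] swap r/1=389/12217: DF=(1 − 389/12217·(0.963900+0.922900+0.895000))/(1+389/12217) = 8833/10000 ≈ 0.883300
step 5 [5y] zero: DF = P = 8613/10000 ≈ 0.861300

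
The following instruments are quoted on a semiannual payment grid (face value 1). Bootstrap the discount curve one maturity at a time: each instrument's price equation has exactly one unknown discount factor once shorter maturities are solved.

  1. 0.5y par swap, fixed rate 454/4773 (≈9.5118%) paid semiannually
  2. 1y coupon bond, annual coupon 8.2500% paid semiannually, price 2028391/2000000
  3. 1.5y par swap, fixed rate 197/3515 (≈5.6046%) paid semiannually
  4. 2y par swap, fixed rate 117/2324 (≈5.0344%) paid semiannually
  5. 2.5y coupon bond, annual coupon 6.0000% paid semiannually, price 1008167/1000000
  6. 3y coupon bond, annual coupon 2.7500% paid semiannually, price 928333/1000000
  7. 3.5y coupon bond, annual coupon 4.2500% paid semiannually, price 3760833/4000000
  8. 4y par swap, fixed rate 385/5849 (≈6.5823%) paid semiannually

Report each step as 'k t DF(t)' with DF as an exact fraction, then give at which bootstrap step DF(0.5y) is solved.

1 1/2 4773/5000
2 1 4681/5000
3 3/2 2303/2500
4 2 1133/1250
5 5/2 1741/2000
6 3 1707/2000
7 7/2 4037/5000
8 4 769/1000
DF(0.5y) is solved at step 1

step 1 [0.5y] swap r/2=227/4773: DF=(1 − 227/4773·(0))/(1+227/4773) = 4773/5000 ≈ 0.954600
step 2 [1y] bond c/2=33/800: DF=(2028391/2000000 − 33/800·(0.954600))/(1+33/800) = 4681/5000 ≈ 0.936200
step 3 [1.5y] swap r/2=197/7030: DF=(1 − 197/7030·(0.954600+0.936200))/(1+197/7030) = 2303/2500 ≈ 0.921200
step 4 [2y] swap r/2=117/4648: DF=(1 − 117/4648·(0.954600+0.936200+0.921200))/(1+117/4648) = 1133/1250 ≈ 0.906400
step 5 [2.5y] bond c/2=3/100: DF=(1008167/1000000 − 3/100·(0.954600+0.936200+0.921200+0.906400))/(1+3/100) = 1741/2000 ≈ 0.870500
step 6 [3y] bond c/2=11/800: DF=(928333/1000000 − 11/800·(0.954600+0.936200+0.921200+0.906400+0.870500))/(1+11/800) = 1707/2000 ≈ 0.853500
step 7 [3.5y] bond c/2=17/800: DF=(3760833/4000000 − 17/800·(0.954600+0.936200+0.921200+0.906400+0.870500+0.853500))/(1+17/800) = 4037/5000 ≈ 0.807400
step 8 [4y] swap r/2=385/11698: DF=(1 − 385/11698·(0.954600+0.936200+0.921200+0.906400+0.870500+0.853500+0.807400))/(1+385/11698) = 769/1000 ≈ 0.769000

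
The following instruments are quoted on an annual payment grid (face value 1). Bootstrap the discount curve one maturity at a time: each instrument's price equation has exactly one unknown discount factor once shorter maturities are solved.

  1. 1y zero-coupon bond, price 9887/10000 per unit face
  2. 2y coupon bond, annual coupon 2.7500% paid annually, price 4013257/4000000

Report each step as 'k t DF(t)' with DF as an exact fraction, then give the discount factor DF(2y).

1 1 9887/10000
2 2 19/20
DF(2y) = 19/20 ≈ 0.950000

step 1 [1y] zero: DF = P = 9887/10000 ≈ 0.988700
step 2 [2y] bond c/1=11/400: DF=(4013257/4000000 − 11/400·(0.988700))/(1+11/400) = 19/20 ≈ 0.950000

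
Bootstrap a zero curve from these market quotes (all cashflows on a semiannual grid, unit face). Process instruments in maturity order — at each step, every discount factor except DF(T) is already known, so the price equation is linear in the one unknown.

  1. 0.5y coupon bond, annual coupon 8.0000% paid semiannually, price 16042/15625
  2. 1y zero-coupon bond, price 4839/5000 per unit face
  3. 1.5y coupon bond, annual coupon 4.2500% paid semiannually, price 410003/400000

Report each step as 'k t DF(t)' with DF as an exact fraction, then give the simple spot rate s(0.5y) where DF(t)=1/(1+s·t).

step 1 [0.5y] bond c/2=1/25: DF=(16042/15625 − 1/25·(0))/(1+1/25) = 617/625 ≈ 0.987200
step 2 [1y] zero: DF = P = 4839/5000 ≈ 0.967800
step 3 [1.5y] bond c/2=17/800: DF=(410003/400000 − 17/800·(0.987200+0.967800))/(1+17/800) = 963/1000 ≈ 0.963000

1 1/2 617/625
2 1 4839/5000
3 3/2 963/1000
s(0.5y) = (1/(617/625) − 1)/(1/2) = 16/617 ≈ 2.5932%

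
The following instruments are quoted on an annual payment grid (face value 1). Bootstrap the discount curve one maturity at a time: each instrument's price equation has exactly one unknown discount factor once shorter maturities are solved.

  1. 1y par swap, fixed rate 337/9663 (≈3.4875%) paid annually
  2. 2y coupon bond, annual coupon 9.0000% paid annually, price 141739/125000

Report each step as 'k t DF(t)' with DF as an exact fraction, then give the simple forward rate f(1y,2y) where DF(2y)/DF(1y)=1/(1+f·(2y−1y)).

1 1 9663/10000
2 2 1921/2000
f(1y,2y) = ((9663/10000)/(1921/2000) − 1)/(1) = 58/9605 ≈ 0.6039%

step 1 [1y] swap r/1=337/9663: DF=(1 − 337/9663·(0))/(1+337/9663) = 9663/10000 ≈ 0.966300
step 2 [2y] bond c/1=9/100: DF=(141739/125000 − 9/100·(0.966300))/(1+9/100) = 1921/2000 ≈ 0.960500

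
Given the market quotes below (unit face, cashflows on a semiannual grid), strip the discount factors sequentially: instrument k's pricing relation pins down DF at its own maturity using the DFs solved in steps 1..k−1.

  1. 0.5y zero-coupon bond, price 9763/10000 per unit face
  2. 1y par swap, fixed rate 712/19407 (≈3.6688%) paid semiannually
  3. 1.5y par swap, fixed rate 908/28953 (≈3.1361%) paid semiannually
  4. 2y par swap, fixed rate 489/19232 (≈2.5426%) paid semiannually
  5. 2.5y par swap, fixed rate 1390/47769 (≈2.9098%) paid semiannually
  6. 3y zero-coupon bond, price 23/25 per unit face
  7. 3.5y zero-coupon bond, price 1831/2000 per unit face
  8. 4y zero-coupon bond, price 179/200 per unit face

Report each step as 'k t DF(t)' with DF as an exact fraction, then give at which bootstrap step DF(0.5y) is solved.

step 1 [0.5y] zero: DF = P = 9763/10000 ≈ 0.976300
step 2 [1y] swap r/2=356/19407: DF=(1 − 356/19407·(0.976300))/(1+356/19407) = 2411/2500 ≈ 0.964400
step 3 [1.5y] swap r/2=454/28953: DF=(1 − 454/28953·(0.976300+0.964400))/(1+454/28953) = 4773/5000 ≈ 0.954600
step 4 [2y] swap r/2=489/38464: DF=(1 − 489/38464·(0.976300+0.964400+0.954600))/(1+489/38464) = 9511/10000 ≈ 0.951100
step 5 [2.5y] swap r/2=695/47769: DF=(1 − 695/47769·(0.976300+0.964400+0.954600+0.951100))/(1+695/47769) = 1861/2000 ≈ 0.930500
step 6 [3y] zero: DF = P = 23/25 ≈ 0.920000
step 7 [3.5y] zero: DF = P = 1831/2000 ≈ 0.915500
step 8 [4y] zero: DF = P = 179/200 ≈ 0.895000

1 1/2 9763/10000
2 1 2411/2500
3 3/2 4773/5000
4 2 9511/10000
5 5/2 1861/2000
6 3 23/25
7 7/2 1831/2000
8 4 179/200
DF(0.5y) is solved at step 1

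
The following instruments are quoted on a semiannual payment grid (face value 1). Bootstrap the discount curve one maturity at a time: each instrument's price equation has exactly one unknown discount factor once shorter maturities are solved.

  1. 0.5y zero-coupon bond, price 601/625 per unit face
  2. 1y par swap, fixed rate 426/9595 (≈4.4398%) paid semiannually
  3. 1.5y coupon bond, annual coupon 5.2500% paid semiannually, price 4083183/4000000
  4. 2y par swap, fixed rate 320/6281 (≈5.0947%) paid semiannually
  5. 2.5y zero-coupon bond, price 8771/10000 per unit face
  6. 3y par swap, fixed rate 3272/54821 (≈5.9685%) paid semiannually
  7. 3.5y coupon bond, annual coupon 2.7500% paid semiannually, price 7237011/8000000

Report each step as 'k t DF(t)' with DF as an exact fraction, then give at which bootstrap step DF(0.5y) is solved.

step 1 [0.5y] zero: DF = P = 601/625 ≈ 0.961600
step 2 [1y] swap r/2=213/9595: DF=(1 − 213/9595·(0.961600))/(1+213/9595) = 4787/5000 ≈ 0.957400
step 3 [1.5y] bond c/2=21/800: DF=(4083183/4000000 − 21/800·(0.961600+0.957400))/(1+21/800) = 591/625 ≈ 0.945600
step 4 [2y] swap r/2=160/6281: DF=(1 − 160/6281·(0.961600+0.957400+0.945600))/(1+160/6281) = 113/125 ≈ 0.904000
step 5 [2.5y] zero: DF = P = 8771/10000 ≈ 0.877100
step 6 [3y] swap r/2=1636/54821: DF=(1 − 1636/54821·(0.961600+0.957400+0.945600+0.904000+0.877100))/(1+1636/54821) = 2091/2500 ≈ 0.836400
step 7 [3.5y] bond c/2=11/800: DF=(7237011/8000000 − 11/800·(0.961600+0.957400+0.945600+0.904000+0.877100+0.836400))/(1+11/800) = 409/500 ≈ 0.818000

1 1/2 601/625
2 1 4787/5000
3 3/2 591/625
4 2 113/125
5 5/2 8771/10000
6 3 2091/2500
7 7/2 409/500
DF(0.5y) is solved at step 1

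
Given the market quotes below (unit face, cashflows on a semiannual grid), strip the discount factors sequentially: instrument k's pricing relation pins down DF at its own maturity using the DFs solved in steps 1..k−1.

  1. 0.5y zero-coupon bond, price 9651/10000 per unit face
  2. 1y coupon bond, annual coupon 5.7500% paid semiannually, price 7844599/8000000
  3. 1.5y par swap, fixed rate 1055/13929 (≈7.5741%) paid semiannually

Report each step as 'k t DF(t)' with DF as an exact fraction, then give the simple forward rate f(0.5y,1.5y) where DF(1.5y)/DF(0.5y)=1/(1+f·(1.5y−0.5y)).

step 1 [0.5y] zero: DF = P = 9651/10000 ≈ 0.965100
step 2 [1y] bond c/2=23/800: DF=(7844599/8000000 − 23/800·(0.965100))/(1+23/800) = 4631/5000 ≈ 0.926200
step 3 [1.5y] swap r/2=1055/27858: DF=(1 − 1055/27858·(0.965100+0.926200))/(1+1055/27858) = 1789/2000 ≈ 0.894500

1 1/2 9651/10000
2 1 4631/5000
3 3/2 1789/2000
f(0.5y,1.5y) = ((9651/10000)/(1789/2000) − 1)/(1) = 706/8945 ≈ 7.8927%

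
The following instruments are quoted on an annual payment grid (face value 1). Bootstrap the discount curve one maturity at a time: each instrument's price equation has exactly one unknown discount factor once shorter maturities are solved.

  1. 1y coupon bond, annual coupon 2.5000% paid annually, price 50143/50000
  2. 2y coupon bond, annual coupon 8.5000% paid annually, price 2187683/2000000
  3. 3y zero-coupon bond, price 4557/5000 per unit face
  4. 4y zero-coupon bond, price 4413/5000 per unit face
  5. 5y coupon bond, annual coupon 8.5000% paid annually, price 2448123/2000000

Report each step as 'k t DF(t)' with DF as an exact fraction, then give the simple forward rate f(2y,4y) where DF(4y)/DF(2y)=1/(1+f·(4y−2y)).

step 1 [1y] bond c/1=1/40: DF=(50143/50000 − 1/40·(0))/(1+1/40) = 1223/1250 ≈ 0.978400
step 2 [2y] bond c/1=17/200: DF=(2187683/2000000 − 17/200·(0.978400))/(1+17/200) = 1863/2000 ≈ 0.931500
step 3 [3y] zero: DF = P = 4557/5000 ≈ 0.911400
step 4 [4y] zero: DF = P = 4413/5000 ≈ 0.882600
step 5 [5y] bond c/1=17/200: DF=(2448123/2000000 − 17/200·(0.978400+0.931500+0.911400+0.882600))/(1+17/200) = 419/500 ≈ 0.838000

1 1 1223/1250
2 2 1863/2000
3 3 4557/5000
4 4 4413/5000
5 5 419/500
f(2y,4y) = ((1863/2000)/(4413/5000) − 1)/(2) = 163/5884 ≈ 2.7702%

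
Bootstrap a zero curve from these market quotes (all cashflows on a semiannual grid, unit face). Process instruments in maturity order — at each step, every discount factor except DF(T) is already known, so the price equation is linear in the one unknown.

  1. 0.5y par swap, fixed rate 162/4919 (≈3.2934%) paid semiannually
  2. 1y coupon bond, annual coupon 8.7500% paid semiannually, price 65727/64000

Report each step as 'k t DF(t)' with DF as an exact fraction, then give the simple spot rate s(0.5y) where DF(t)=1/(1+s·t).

1 1/2 4919/5000
2 1 9427/10000
s(0.5y) = (1/(4919/5000) − 1)/(1/2) = 162/4919 ≈ 3.2934%

step 1 [0.5y] swap r/2=81/4919: DF=(1 − 81/4919·(0))/(1+81/4919) = 4919/5000 ≈ 0.983800
step 2 [1y] bond c/2=7/160: DF=(65727/64000 − 7/160·(0.983800))/(1+7/160) = 9427/10000 ≈ 0.942700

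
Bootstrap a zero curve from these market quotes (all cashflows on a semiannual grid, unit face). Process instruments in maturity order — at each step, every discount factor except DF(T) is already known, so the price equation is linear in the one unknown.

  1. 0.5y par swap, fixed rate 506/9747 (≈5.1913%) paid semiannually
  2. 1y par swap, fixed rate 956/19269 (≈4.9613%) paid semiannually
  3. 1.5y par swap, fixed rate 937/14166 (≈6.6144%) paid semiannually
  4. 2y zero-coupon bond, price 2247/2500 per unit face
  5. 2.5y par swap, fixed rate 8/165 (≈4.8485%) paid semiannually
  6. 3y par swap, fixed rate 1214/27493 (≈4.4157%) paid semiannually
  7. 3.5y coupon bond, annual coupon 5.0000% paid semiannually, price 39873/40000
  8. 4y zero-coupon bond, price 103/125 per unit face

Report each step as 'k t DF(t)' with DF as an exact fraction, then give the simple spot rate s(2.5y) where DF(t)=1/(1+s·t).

step 1 [0.5y] swap r/2=253/9747: DF=(1 − 253/9747·(0))/(1+253/9747) = 9747/10000 ≈ 0.974700
step 2 [1y] swap r/2=478/19269: DF=(1 − 478/19269·(0.974700))/(1+478/19269) = 4761/5000 ≈ 0.952200
step 3 [1.5y] swap r/2=937/28332: DF=(1 − 937/28332·(0.974700+0.952200))/(1+937/28332) = 9063/10000 ≈ 0.906300
step 4 [2y] zero: DF = P = 2247/2500 ≈ 0.898800
step 5 [2.5y] swap r/2=4/165: DF=(1 − 4/165·(0.974700+0.952200+0.906300+0.898800))/(1+4/165) = 111/125 ≈ 0.888000
step 6 [3y] swap r/2=607/27493: DF=(1 − 607/27493·(0.974700+0.952200+0.906300+0.898800+0.888000))/(1+607/27493) = 4393/5000 ≈ 0.878600
step 7 [3.5y] bond c/2=1/40: DF=(39873/40000 − 1/40·(0.974700+0.952200+0.906300+0.898800+0.888000+0.878600))/(1+1/40) = 524/625 ≈ 0.838400
step 8 [4y] zero: DF = P = 103/125 ≈ 0.824000

1 1/2 9747/10000
2 1 4761/5000
3 3/2 9063/10000
4 2 2247/2500
5 5/2 111/125
6 3 4393/5000
7 7/2 524/625
8 4 103/125
s(2.5y) = (1/(111/125) − 1)/(5/2) = 28/555 ≈ 5.0450%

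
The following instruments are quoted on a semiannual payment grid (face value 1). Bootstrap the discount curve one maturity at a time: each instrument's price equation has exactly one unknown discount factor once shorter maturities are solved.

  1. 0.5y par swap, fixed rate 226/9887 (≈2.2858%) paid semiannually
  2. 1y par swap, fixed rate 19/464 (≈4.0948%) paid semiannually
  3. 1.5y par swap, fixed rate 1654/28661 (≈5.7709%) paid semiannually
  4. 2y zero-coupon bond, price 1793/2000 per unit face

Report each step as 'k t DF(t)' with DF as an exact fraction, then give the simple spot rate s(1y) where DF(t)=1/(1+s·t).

step 1 [0.5y] swap r/2=113/9887: DF=(1 − 113/9887·(0))/(1+113/9887) = 9887/10000 ≈ 0.988700
step 2 [1y] swap r/2=19/928: DF=(1 − 19/928·(0.988700))/(1+19/928) = 9601/10000 ≈ 0.960100
step 3 [1.5y] swap r/2=827/28661: DF=(1 − 827/28661·(0.988700+0.960100))/(1+827/28661) = 9173/10000 ≈ 0.917300
step 4 [2y] zero: DF = P = 1793/2000 ≈ 0.896500

1 1/2 9887/10000
2 1 9601/10000
3 3/2 9173/10000
4 2 1793/2000
s(1y) = (1/(9601/10000) − 1)/(1) = 399/9601 ≈ 4.1558%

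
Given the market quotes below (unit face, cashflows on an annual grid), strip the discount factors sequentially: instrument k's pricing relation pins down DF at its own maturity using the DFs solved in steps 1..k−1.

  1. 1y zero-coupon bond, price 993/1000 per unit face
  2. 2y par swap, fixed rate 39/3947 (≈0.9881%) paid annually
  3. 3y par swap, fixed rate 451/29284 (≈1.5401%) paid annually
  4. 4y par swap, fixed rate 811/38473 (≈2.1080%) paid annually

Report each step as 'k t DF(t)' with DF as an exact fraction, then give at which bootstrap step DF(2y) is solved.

1 1 993/1000
2 2 1961/2000
3 3 9549/10000
4 4 9189/10000
DF(2y) is solved at step 2

step 1 [1y] zero: DF = P = 993/1000 ≈ 0.993000
step 2 [2y] swap r/1=39/3947: DF=(1 − 39/3947·(0.993000))/(1+39/3947) = 1961/2000 ≈ 0.980500
step 3 [3y] swap r/1=451/29284: DF=(1 − 451/29284·(0.993000+0.980500))/(1+451/29284) = 9549/10000 ≈ 0.954900
step 4 [4y] swap r/1=811/38473: DF=(1 − 811/38473·(0.993000+0.980500+0.954900))/(1+811/38473) = 9189/10000 ≈ 0.918900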